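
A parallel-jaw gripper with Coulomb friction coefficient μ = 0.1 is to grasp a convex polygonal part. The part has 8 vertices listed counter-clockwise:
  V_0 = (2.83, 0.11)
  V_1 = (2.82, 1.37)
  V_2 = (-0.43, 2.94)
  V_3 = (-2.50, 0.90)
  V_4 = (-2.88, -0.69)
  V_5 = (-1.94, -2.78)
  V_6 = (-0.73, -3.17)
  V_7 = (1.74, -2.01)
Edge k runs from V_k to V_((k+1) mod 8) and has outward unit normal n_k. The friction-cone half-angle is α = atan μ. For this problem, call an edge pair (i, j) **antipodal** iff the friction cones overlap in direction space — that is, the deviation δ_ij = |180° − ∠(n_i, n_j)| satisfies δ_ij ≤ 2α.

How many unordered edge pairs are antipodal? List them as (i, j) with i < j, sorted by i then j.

count = 1; pairs: (1,5)

α = atan 0.1 = 5.71°;  2α = 11.42°
n_0 = (+1.0000, +0.0079)
n_1 = (+0.4350, +0.9004)
n_2 = (-0.7019, +0.7122)
n_3 = (-0.9726, +0.2324)
n_4 = (-0.9120, -0.4102)
n_5 = (-0.3068, -0.9518)
n_6 = (+0.4251, -0.9052)
n_7 = (+0.8893, -0.4573)
  (0,1): δ = 116.24°  ·
  (0,2): δ = 45.87°  ·
  (0,3): δ = 13.90°  ·
  (0,4): δ = 23.76°  ·
  (0,5): δ = 71.68°  ·
  (0,6): δ = 114.70°  ·
  (0,7): δ = 152.34°  ·
  (1,2): δ = 109.63°  ·
  (1,3): δ = 77.66°  ·
  (1,4): δ = 40.00°  ·
  (1,5): δ = 7.92°  ✓
  (1,6): δ = 50.94°  ·
  (1,7): δ = 88.57°  ·
  (2,3): δ = 148.02°  ·
  (2,4): δ = 110.37°  ·
  (2,5): δ = 62.45°  ·
  (2,6): δ = 19.43°  ·
  (2,7): δ = 18.21°  ·
  (3,4): δ = 142.34°  ·
  (3,5): δ = 94.42°  ·
  (3,6): δ = 51.40°  ·
  (3,7): δ = 13.77°  ·
  (4,5): δ = 132.08°  ·
  (4,6): δ = 89.06°  ·
  (4,7): δ = 51.43°  ·
  (5,6): δ = 136.98°  ·
  (5,7): δ = 99.35°  ·
  (6,7): δ = 142.37°  ·
antipodal pairs: 1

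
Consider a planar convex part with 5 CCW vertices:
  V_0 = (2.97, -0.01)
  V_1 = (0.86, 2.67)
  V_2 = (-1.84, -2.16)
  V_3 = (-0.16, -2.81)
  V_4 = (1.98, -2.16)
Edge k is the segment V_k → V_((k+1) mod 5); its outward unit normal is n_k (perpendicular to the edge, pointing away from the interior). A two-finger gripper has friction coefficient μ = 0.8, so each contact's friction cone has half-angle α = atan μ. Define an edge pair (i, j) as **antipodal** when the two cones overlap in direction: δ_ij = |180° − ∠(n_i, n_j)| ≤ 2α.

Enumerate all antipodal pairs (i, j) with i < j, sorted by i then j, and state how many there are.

count = 5; pairs: (0,1), (0,2), (0,3), (1,3), (1,4)

α = atan 0.8 = 38.66°;  2α = 77.32°
n_0 = (+0.7857, +0.6186)
n_1 = (-0.8729, +0.4879)
n_2 = (-0.3608, -0.9326)
n_3 = (+0.2906, -0.9568)
n_4 = (+0.9083, -0.4183)
  (0,1): δ = 67.42°  ✓
  (0,2): δ = 30.63°  ✓
  (0,3): δ = 68.68°  ✓
  (0,4): δ = 117.06°  ·
  (1,2): δ = 81.95°  ·
  (1,3): δ = 43.90°  ✓
  (1,4): δ = 4.48°  ✓
  (2,3): δ = 141.95°  ·
  (2,4): δ = 93.57°  ·
  (3,4): δ = 131.62°  ·
antipodal pairs: 5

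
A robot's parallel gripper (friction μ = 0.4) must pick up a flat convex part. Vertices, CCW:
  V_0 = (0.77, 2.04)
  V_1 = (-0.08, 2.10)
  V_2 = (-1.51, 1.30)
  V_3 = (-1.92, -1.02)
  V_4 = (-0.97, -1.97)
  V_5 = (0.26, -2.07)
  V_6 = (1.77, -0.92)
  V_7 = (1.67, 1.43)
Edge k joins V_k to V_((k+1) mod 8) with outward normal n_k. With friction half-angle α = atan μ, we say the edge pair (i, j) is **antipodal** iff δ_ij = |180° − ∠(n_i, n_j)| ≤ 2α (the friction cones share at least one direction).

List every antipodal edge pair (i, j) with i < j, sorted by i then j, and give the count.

α = atan 0.4 = 21.80°;  2α = 43.60°
n_0 = (+0.0704, +0.9975)
n_1 = (-0.4882, +0.8727)
n_2 = (-0.9847, +0.1740)
n_3 = (-0.7071, -0.7071)
n_4 = (-0.0810, -0.9967)
n_5 = (+0.6059, -0.7956)
n_6 = (+0.9991, +0.0425)
n_7 = (+0.5611, +0.8278)
  (0,1): δ = 146.74°  ·
  (0,2): δ = 95.98°  ·
  (0,3): δ = 40.96°  ✓
  (0,4): δ = 0.61°  ✓
  (0,5): δ = 41.33°  ✓
  (0,6): δ = 96.47°  ·
  (0,7): δ = 149.91°  ·
  (1,2): δ = 129.25°  ·
  (1,3): δ = 74.22°  ·
  (1,4): δ = 33.87°  ✓
  (1,5): δ = 8.07°  ✓
  (1,6): δ = 63.21°  ·
  (1,7): δ = 116.65°  ·
  (2,3): δ = 124.98°  ·
  (2,4): δ = 84.63°  ·
  (2,5): δ = 42.69°  ✓
  (2,6): δ = 12.46°  ✓
  (2,7): δ = 65.89°  ·
  (3,4): δ = 139.65°  ·
  (3,5): δ = 97.71°  ·
  (3,6): δ = 42.56°  ✓
  (3,7): δ = 10.87°  ✓
  (4,5): δ = 138.06°  ·
  (4,6): δ = 82.92°  ·
  (4,7): δ = 29.48°  ✓
  (5,6): δ = 124.86°  ·
  (5,7): δ = 71.42°  ·
  (6,7): δ = 126.57°  ·
antipodal pairs: 10

count = 10; pairs: (0,3), (0,4), (0,5), (1,4), (1,5), (2,5), (2,6), (3,6), (3,7), (4,7)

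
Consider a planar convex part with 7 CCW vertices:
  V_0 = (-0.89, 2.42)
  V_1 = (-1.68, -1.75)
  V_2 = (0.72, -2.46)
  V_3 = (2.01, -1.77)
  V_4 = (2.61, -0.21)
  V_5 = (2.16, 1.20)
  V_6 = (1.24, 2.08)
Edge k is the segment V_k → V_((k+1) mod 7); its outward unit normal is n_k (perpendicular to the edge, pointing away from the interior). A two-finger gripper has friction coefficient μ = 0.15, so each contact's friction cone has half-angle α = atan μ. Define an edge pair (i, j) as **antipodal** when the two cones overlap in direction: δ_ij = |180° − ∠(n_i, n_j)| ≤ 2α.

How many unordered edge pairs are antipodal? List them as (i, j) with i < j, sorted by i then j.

count = 2; pairs: (0,3), (1,6)

α = atan 0.15 = 8.53°;  2α = 17.06°
n_0 = (-0.9825, +0.1861)
n_1 = (-0.2837, -0.9589)
n_2 = (+0.4717, -0.8818)
n_3 = (+0.9333, -0.3590)
n_4 = (+0.9527, +0.3040)
n_5 = (+0.6912, +0.7226)
n_6 = (+0.1576, +0.9875)
  (0,1): δ = 95.75°  ·
  (0,2): δ = 51.13°  ·
  (0,3): δ = 10.31°  ✓
  (0,4): δ = 28.43°  ·
  (0,5): δ = 57.00°  ·
  (0,6): δ = 91.66°  ·
  (1,2): δ = 135.38°  ·
  (1,3): δ = 94.56°  ·
  (1,4): δ = 55.82°  ·
  (1,5): δ = 27.25°  ·
  (1,6): δ = 7.41°  ✓
  (2,3): δ = 139.18°  ·
  (2,4): δ = 100.44°  ·
  (2,5): δ = 71.87°  ·
  (2,6): δ = 37.21°  ·
  (3,4): δ = 141.26°  ·
  (3,5): δ = 112.69°  ·
  (3,6): δ = 78.03°  ·
  (4,5): δ = 151.43°  ·
  (4,6): δ = 116.77°  ·
  (5,6): δ = 145.34°  ·
antipodal pairs: 2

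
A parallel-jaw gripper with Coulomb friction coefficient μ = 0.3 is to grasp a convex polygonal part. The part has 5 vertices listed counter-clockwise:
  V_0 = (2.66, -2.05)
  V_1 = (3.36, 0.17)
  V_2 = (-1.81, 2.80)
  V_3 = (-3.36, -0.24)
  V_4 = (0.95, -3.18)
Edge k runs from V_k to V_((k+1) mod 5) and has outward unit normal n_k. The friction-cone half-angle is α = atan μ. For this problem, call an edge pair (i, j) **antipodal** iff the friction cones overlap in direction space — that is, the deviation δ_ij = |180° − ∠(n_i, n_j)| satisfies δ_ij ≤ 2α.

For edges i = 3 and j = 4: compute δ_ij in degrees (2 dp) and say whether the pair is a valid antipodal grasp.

δ = 112.24°, invalid

α = atan 0.3 = 16.70°;  2α = 33.40°
edge 3: e_3 = (+4.31, -2.94);  n_3 = (-0.5635, -0.8261)
edge 4: e_4 = (+1.71, +1.13);  n_4 = (+0.5513, -0.8343)
∠(n_3, n_4) = 67.76°
δ = |180° − 67.76°| = 112.24°
112.24° > 2α = 33.40°  →  invalid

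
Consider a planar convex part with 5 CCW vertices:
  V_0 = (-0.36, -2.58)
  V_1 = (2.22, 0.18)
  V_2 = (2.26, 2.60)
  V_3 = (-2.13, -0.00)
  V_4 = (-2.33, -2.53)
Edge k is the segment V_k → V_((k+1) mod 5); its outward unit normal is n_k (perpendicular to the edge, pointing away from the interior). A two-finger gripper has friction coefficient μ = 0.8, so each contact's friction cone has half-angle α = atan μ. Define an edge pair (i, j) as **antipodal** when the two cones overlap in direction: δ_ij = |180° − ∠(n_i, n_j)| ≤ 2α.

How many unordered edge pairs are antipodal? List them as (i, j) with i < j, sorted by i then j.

count = 5; pairs: (0,2), (0,3), (1,2), (1,3), (2,4)

α = atan 0.8 = 38.66°;  2α = 77.32°
n_0 = (+0.7305, -0.6829)
n_1 = (+0.9999, -0.0165)
n_2 = (-0.5096, +0.8604)
n_3 = (-0.9969, +0.0788)
n_4 = (-0.0254, -0.9997)
  (0,1): δ = 137.88°  ·
  (0,2): δ = 16.29°  ✓
  (0,3): δ = 38.55°  ✓
  (0,4): δ = 131.62°  ·
  (1,2): δ = 58.42°  ✓
  (1,3): δ = 3.57°  ✓
  (1,4): δ = 89.49°  ·
  (2,3): δ = 125.16°  ·
  (2,4): δ = 32.09°  ✓
  (3,4): δ = 86.93°  ·
antipodal pairs: 5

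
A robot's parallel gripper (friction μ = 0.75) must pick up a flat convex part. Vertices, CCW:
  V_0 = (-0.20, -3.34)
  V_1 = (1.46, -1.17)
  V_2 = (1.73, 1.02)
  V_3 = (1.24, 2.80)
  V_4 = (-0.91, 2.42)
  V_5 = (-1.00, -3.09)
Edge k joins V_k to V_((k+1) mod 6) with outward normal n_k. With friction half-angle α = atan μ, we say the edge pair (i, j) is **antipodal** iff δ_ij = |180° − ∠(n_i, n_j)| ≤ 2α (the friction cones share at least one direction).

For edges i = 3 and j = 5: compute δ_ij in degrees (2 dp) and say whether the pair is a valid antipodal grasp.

α = atan 0.75 = 36.87°;  2α = 73.74°
edge 3: e_3 = (-2.15, -0.38);  n_3 = (-0.1740, +0.9847)
edge 5: e_5 = (+0.80, -0.25);  n_5 = (-0.2983, -0.9545)
∠(n_3, n_5) = 152.62°
δ = |180° − 152.62°| = 27.38°
27.38° ≤ 2α = 73.74°  →  valid

δ = 27.38°, valid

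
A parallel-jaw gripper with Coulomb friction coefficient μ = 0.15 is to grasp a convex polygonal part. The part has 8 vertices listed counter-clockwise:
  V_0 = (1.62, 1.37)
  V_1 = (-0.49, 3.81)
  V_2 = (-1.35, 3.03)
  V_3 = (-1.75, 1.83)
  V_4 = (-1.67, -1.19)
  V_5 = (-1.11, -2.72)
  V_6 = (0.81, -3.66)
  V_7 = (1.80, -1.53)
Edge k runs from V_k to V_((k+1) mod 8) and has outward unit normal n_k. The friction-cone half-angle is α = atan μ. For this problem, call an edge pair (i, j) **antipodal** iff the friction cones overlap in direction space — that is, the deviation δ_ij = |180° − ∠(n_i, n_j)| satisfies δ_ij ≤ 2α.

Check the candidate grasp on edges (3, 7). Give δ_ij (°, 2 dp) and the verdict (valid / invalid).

α = atan 0.15 = 8.53°;  2α = 17.06°
edge 3: e_3 = (+0.08, -3.02);  n_3 = (-0.9996, -0.0265)
edge 7: e_7 = (-0.18, +2.90);  n_7 = (+0.9981, +0.0619)
∠(n_3, n_7) = 177.97°
δ = |180° − 177.97°| = 2.03°
2.03° ≤ 2α = 17.06°  →  valid

δ = 2.03°, valid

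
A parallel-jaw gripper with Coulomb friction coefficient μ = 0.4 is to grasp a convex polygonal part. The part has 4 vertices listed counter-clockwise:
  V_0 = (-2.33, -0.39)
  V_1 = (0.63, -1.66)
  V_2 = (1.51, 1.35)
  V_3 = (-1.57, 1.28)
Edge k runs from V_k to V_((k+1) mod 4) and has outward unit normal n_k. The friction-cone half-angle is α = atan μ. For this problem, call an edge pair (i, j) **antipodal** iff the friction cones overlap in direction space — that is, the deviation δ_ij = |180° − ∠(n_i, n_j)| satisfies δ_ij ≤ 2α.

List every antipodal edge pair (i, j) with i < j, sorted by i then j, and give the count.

count = 2; pairs: (0,2), (1,3)

α = atan 0.4 = 21.80°;  2α = 43.60°
n_0 = (-0.3943, -0.9190)
n_1 = (+0.9598, -0.2806)
n_2 = (-0.0227, +0.9997)
n_3 = (-0.9102, +0.4142)
  (0,1): δ = 83.07°  ·
  (0,2): δ = 24.52°  ✓
  (0,3): δ = 88.75°  ·
  (1,2): δ = 72.40°  ·
  (1,3): δ = 8.17°  ✓
  (2,3): δ = 115.77°  ·
antipodal pairs: 2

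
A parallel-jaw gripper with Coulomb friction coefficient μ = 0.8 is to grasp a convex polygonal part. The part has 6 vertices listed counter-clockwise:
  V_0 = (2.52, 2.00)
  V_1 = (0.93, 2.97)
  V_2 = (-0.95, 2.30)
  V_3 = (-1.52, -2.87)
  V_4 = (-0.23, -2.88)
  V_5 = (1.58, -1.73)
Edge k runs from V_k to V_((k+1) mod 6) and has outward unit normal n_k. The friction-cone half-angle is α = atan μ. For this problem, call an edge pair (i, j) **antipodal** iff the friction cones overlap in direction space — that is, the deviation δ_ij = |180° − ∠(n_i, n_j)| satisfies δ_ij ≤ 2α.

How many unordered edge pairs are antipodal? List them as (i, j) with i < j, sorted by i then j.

count = 8; pairs: (0,2), (0,3), (0,4), (1,3), (1,4), (1,5), (2,4), (2,5)

α = atan 0.8 = 38.66°;  2α = 77.32°
n_0 = (+0.5208, +0.8537)
n_1 = (-0.3357, +0.9420)
n_2 = (-0.9940, +0.1096)
n_3 = (-0.0078, -1.0000)
n_4 = (+0.5363, -0.8440)
n_5 = (+0.9697, -0.2444)
  (0,1): δ = 129.00°  ·
  (0,2): δ = 64.91°  ✓
  (0,3): δ = 30.94°  ✓
  (0,4): δ = 63.82°  ✓
  (0,5): δ = 107.24°  ·
  (1,2): δ = 115.91°  ·
  (1,3): δ = 20.06°  ✓
  (1,4): δ = 12.82°  ✓
  (1,5): δ = 56.24°  ✓
  (2,3): δ = 84.15°  ·
  (2,4): δ = 51.28°  ✓
  (2,5): δ = 7.85°  ✓
  (3,4): δ = 147.13°  ·
  (3,5): δ = 103.70°  ·
  (4,5): δ = 136.57°  ·
antipodal pairs: 8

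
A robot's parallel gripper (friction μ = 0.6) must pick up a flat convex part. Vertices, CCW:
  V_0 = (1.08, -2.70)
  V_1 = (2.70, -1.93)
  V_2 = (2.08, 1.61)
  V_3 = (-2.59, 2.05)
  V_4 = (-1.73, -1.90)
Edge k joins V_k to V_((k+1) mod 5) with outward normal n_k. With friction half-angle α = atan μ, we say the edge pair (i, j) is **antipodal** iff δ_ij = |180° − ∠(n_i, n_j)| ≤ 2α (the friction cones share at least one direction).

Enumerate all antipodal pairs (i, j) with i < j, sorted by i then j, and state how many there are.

count = 3; pairs: (0,2), (1,3), (2,4)

α = atan 0.6 = 30.96°;  2α = 61.93°
n_0 = (+0.4293, -0.9032)
n_1 = (+0.9850, +0.1725)
n_2 = (+0.0938, +0.9956)
n_3 = (-0.9771, -0.2127)
n_4 = (-0.2738, -0.9618)
  (0,1): δ = 105.49°  ·
  (0,2): δ = 30.80°  ✓
  (0,3): δ = 76.86°  ·
  (0,4): δ = 138.69°  ·
  (1,2): δ = 105.32°  ·
  (1,3): δ = 2.35°  ✓
  (1,4): δ = 64.17°  ·
  (2,3): δ = 72.33°  ·
  (2,4): δ = 10.51°  ✓
  (3,4): δ = 118.17°  ·
antipodal pairs: 3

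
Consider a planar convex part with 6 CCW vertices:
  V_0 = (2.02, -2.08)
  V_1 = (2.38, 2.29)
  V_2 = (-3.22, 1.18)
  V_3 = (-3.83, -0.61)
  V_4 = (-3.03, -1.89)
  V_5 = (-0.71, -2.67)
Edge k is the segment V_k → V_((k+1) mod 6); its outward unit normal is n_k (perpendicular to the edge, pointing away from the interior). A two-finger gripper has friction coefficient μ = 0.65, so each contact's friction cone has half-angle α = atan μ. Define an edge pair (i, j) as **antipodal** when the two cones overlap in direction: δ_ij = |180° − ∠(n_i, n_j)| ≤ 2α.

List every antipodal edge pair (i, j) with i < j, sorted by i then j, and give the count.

count = 5; pairs: (0,2), (0,3), (1,4), (1,5), (2,5)

α = atan 0.65 = 33.02°;  2α = 66.05°
n_0 = (+0.9966, -0.0821)
n_1 = (-0.1944, +0.9809)
n_2 = (-0.9465, +0.3226)
n_3 = (-0.8480, -0.5300)
n_4 = (-0.3187, -0.9479)
n_5 = (+0.2112, -0.9774)
  (0,1): δ = 74.08°  ·
  (0,2): δ = 14.11°  ✓
  (0,3): δ = 36.71°  ✓
  (0,4): δ = 76.13°  ·
  (0,5): δ = 106.90°  ·
  (1,2): δ = 120.03°  ·
  (1,3): δ = 69.21°  ·
  (1,4): δ = 29.79°  ✓
  (1,5): δ = 0.98°  ✓
  (2,3): δ = 129.18°  ·
  (2,4): δ = 89.76°  ·
  (2,5): δ = 58.99°  ✓
  (3,4): δ = 140.59°  ·
  (3,5): δ = 109.81°  ·
  (4,5): δ = 149.22°  ·
antipodal pairs: 5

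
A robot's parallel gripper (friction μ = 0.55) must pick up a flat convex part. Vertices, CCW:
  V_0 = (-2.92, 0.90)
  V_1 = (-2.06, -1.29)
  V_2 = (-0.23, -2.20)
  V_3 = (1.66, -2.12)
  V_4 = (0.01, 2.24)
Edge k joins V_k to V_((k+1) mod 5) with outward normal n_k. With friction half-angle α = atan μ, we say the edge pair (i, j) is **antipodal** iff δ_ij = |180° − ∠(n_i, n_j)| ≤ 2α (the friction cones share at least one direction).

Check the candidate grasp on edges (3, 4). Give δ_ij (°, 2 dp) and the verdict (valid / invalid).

δ = 86.15°, invalid

α = atan 0.55 = 28.81°;  2α = 57.62°
edge 3: e_3 = (-1.65, +4.36);  n_3 = (+0.9353, +0.3539)
edge 4: e_4 = (-2.93, -1.34);  n_4 = (-0.4159, +0.9094)
∠(n_3, n_4) = 93.85°
δ = |180° − 93.85°| = 86.15°
86.15° > 2α = 57.62°  →  invalid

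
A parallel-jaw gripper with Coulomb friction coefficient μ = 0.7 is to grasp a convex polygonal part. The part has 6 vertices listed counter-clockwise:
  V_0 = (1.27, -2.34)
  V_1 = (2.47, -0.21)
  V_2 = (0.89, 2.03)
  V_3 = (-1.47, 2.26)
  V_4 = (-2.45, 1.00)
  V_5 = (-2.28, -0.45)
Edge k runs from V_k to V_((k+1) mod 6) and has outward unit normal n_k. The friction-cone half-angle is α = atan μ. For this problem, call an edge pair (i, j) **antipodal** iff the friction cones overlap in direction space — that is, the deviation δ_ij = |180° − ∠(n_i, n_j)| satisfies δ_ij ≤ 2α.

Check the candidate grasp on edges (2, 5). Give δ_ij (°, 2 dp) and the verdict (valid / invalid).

α = atan 0.7 = 34.99°;  2α = 69.98°
edge 2: e_2 = (-2.36, +0.23);  n_2 = (+0.0970, +0.9953)
edge 5: e_5 = (+3.55, -1.89);  n_5 = (-0.4699, -0.8827)
∠(n_2, n_5) = 157.54°
δ = |180° − 157.54°| = 22.46°
22.46° ≤ 2α = 69.98°  →  valid

δ = 22.46°, valid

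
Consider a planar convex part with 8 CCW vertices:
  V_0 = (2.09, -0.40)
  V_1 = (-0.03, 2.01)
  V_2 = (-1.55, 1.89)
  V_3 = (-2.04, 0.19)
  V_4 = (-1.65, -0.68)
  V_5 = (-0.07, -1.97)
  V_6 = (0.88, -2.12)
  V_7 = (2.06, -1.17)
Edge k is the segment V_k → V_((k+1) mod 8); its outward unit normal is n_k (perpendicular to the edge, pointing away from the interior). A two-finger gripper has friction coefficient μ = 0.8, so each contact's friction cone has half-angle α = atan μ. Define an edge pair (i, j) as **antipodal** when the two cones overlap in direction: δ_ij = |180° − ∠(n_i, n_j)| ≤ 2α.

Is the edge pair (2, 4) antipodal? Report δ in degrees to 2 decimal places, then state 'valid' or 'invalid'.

δ = 113.15°, invalid

α = atan 0.8 = 38.66°;  2α = 77.32°
edge 2: e_2 = (-0.49, -1.70);  n_2 = (-0.9609, +0.2770)
edge 4: e_4 = (+1.58, -1.29);  n_4 = (-0.6324, -0.7746)
∠(n_2, n_4) = 66.85°
δ = |180° − 66.85°| = 113.15°
113.15° > 2α = 77.32°  →  invalid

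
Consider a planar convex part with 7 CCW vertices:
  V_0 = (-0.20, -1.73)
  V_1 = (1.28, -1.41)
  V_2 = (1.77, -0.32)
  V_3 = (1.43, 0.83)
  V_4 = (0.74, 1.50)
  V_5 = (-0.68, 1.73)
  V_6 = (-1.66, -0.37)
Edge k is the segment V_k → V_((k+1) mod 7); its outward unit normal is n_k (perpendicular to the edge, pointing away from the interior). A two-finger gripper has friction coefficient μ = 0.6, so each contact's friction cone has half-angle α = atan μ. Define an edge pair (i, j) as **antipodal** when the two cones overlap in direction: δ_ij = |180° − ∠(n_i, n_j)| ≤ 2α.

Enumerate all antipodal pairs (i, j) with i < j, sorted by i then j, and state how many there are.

count = 8; pairs: (0,3), (0,4), (0,5), (1,5), (2,5), (2,6), (3,6), (4,6)

α = atan 0.6 = 30.96°;  2α = 61.93°
n_0 = (+0.2113, -0.9774)
n_1 = (+0.9121, -0.4100)
n_2 = (+0.9590, +0.2835)
n_3 = (+0.6966, +0.7174)
n_4 = (+0.1599, +0.9871)
n_5 = (-0.9062, +0.4229)
n_6 = (-0.6816, -0.7317)
  (0,1): δ = 126.41°  ·
  (0,2): δ = 85.73°  ·
  (0,3): δ = 56.36°  ✓
  (0,4): δ = 21.40°  ✓
  (0,5): δ = 52.78°  ✓
  (0,6): δ = 124.83°  ·
  (1,2): δ = 139.32°  ·
  (1,3): δ = 109.95°  ·
  (1,4): δ = 74.99°  ·
  (1,5): δ = 0.81°  ✓
  (1,6): δ = 71.24°  ·
  (2,3): δ = 150.63°  ·
  (2,4): δ = 115.67°  ·
  (2,5): δ = 41.49°  ✓
  (2,6): δ = 30.56°  ✓
  (3,4): δ = 145.04°  ·
  (3,5): δ = 70.86°  ·
  (3,6): δ = 1.19°  ✓
  (4,5): δ = 105.82°  ·
  (4,6): δ = 33.77°  ✓
  (5,6): δ = 107.95°  ·
antipodal pairs: 8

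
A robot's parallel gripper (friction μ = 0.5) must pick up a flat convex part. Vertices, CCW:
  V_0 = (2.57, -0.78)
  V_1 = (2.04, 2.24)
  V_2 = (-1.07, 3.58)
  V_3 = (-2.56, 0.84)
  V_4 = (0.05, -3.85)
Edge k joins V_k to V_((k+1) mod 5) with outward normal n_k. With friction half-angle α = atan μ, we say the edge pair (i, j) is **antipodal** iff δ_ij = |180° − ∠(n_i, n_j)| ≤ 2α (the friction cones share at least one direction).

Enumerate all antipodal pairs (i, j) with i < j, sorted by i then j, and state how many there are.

count = 4; pairs: (0,2), (0,3), (1,3), (2,4)

α = atan 0.5 = 26.57°;  2α = 53.13°
n_0 = (+0.9849, +0.1729)
n_1 = (+0.3957, +0.9184)
n_2 = (-0.8785, +0.4777)
n_3 = (-0.8738, -0.4863)
n_4 = (+0.7729, -0.6345)
  (0,1): δ = 123.26°  ·
  (0,2): δ = 38.49°  ✓
  (0,3): δ = 19.14°  ✓
  (0,4): δ = 130.67°  ·
  (1,2): δ = 95.23°  ·
  (1,3): δ = 37.59°  ✓
  (1,4): δ = 73.93°  ·
  (2,3): δ = 122.37°  ·
  (2,4): δ = 10.84°  ✓
  (3,4): δ = 68.48°  ·
antipodal pairs: 4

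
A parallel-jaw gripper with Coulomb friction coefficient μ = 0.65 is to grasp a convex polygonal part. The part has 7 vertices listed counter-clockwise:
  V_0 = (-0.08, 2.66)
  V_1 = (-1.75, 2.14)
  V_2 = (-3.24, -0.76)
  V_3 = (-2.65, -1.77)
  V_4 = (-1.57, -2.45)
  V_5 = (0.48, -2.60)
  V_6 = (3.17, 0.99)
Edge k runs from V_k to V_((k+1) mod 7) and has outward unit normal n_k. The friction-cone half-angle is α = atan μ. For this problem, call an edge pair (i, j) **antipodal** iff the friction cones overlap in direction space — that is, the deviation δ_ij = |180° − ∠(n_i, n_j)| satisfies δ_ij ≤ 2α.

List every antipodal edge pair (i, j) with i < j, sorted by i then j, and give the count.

count = 7; pairs: (0,3), (0,4), (0,5), (1,5), (2,6), (3,6), (4,6)

α = atan 0.65 = 33.02°;  2α = 66.05°
n_0 = (-0.2973, +0.9548)
n_1 = (-0.8895, +0.4570)
n_2 = (-0.8635, -0.5044)
n_3 = (-0.5328, -0.8462)
n_4 = (-0.0730, -0.9973)
n_5 = (+0.8003, -0.5996)
n_6 = (+0.4570, +0.8894)
  (0,1): δ = 134.49°  ·
  (0,2): δ = 77.00°  ·
  (0,3): δ = 49.49°  ✓
  (0,4): δ = 21.48°  ✓
  (0,5): δ = 35.86°  ✓
  (0,6): δ = 135.51°  ·
  (1,2): δ = 122.51°  ·
  (1,3): δ = 95.00°  ·
  (1,4): δ = 66.99°  ·
  (1,5): δ = 9.65°  ✓
  (1,6): δ = 90.00°  ·
  (2,3): δ = 152.49°  ·
  (2,4): δ = 124.48°  ·
  (2,5): δ = 67.14°  ·
  (2,6): δ = 32.51°  ✓
  (3,4): δ = 151.99°  ·
  (3,5): δ = 94.65°  ·
  (3,6): δ = 5.00°  ✓
  (4,5): δ = 122.66°  ·
  (4,6): δ = 23.01°  ✓
  (5,6): δ = 80.35°  ·
antipodal pairs: 7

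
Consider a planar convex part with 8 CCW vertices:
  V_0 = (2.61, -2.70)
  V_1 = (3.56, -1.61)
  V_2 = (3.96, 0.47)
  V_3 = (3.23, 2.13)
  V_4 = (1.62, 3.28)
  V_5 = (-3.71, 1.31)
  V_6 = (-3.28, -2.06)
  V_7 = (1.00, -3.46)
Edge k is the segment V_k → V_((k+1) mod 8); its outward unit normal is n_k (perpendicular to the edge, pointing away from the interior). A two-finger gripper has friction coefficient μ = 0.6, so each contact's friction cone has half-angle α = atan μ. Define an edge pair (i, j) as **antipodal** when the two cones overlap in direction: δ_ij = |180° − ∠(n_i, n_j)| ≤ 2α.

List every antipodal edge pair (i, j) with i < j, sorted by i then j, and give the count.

α = atan 0.6 = 30.96°;  2α = 61.93°
n_0 = (+0.7539, -0.6570)
n_1 = (+0.9820, -0.1888)
n_2 = (+0.9154, +0.4026)
n_3 = (+0.5812, +0.8137)
n_4 = (-0.3467, +0.9380)
n_5 = (-0.9920, -0.1266)
n_6 = (-0.3109, -0.9504)
n_7 = (+0.4269, -0.9043)
  (0,1): δ = 149.81°  ·
  (0,2): δ = 115.19°  ·
  (0,3): δ = 84.46°  ·
  (0,4): δ = 28.64°  ✓
  (0,5): δ = 48.35°  ✓
  (0,6): δ = 112.96°  ·
  (0,7): δ = 156.34°  ·
  (1,2): δ = 145.38°  ·
  (1,3): δ = 114.65°  ·
  (1,4): δ = 58.83°  ✓
  (1,5): δ = 18.16°  ✓
  (1,6): δ = 82.77°  ·
  (1,7): δ = 126.16°  ·
  (2,3): δ = 149.28°  ·
  (2,4): δ = 93.45°  ·
  (2,5): δ = 16.47°  ✓
  (2,6): δ = 48.15°  ✓
  (2,7): δ = 91.53°  ·
  (3,4): δ = 124.18°  ·
  (3,5): δ = 47.19°  ✓
  (3,6): δ = 17.42°  ✓
  (3,7): δ = 60.81°  ✓
  (4,5): δ = 103.01°  ·
  (4,6): δ = 38.40°  ✓
  (4,7): δ = 4.99°  ✓
  (5,6): δ = 115.38°  ·
  (5,7): δ = 72.00°  ·
  (6,7): δ = 136.62°  ·
antipodal pairs: 11

count = 11; pairs: (0,4), (0,5), (1,4), (1,5), (2,5), (2,6), (3,5), (3,6), (3,7), (4,6), (4,7)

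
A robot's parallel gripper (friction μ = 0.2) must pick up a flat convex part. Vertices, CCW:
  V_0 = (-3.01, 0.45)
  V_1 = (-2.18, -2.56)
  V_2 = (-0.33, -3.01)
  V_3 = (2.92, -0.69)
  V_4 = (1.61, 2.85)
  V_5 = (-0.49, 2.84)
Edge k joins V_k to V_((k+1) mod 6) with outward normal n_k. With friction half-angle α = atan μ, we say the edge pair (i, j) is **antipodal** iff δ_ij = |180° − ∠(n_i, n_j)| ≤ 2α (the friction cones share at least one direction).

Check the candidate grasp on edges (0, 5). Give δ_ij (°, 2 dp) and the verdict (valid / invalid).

δ = 118.07°, invalid

α = atan 0.2 = 11.31°;  2α = 22.62°
edge 0: e_0 = (+0.83, -3.01);  n_0 = (-0.9640, -0.2658)
edge 5: e_5 = (-2.52, -2.39);  n_5 = (-0.6881, +0.7256)
∠(n_0, n_5) = 61.93°
δ = |180° − 61.93°| = 118.07°
118.07° > 2α = 22.62°  →  invalid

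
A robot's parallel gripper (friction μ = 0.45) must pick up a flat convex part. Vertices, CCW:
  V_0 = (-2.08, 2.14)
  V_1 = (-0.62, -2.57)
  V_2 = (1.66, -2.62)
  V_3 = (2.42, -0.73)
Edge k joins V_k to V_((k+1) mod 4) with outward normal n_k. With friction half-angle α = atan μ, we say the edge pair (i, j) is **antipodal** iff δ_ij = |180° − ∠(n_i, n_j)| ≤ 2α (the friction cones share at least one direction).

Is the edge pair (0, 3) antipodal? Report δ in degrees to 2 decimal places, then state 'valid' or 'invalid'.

α = atan 0.45 = 24.23°;  2α = 48.46°
edge 0: e_0 = (+1.46, -4.71);  n_0 = (-0.9552, -0.2961)
edge 3: e_3 = (-4.50, +2.87);  n_3 = (+0.5377, +0.8431)
∠(n_0, n_3) = 139.75°
δ = |180° − 139.75°| = 40.25°
40.25° ≤ 2α = 48.46°  →  valid

δ = 40.25°, valid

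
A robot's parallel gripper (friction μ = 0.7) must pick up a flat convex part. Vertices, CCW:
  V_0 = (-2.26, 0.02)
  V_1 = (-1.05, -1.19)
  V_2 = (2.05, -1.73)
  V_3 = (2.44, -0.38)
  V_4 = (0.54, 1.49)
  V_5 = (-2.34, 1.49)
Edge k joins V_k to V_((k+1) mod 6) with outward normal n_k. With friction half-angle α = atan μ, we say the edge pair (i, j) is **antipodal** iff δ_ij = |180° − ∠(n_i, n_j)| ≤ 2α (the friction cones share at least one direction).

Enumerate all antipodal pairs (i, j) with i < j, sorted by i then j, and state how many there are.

count = 7; pairs: (0,2), (0,3), (0,4), (1,3), (1,4), (2,5), (3,5)

α = atan 0.7 = 34.99°;  2α = 69.98°
n_0 = (-0.7071, -0.7071)
n_1 = (-0.1716, -0.9852)
n_2 = (+0.9607, -0.2775)
n_3 = (+0.7015, +0.7127)
n_4 = (+0.0000, +1.0000)
n_5 = (-0.9985, -0.0543)
  (0,1): δ = 144.88°  ·
  (0,2): δ = 61.11°  ✓
  (0,3): δ = 0.46°  ✓
  (0,4): δ = 45.00°  ✓
  (0,5): δ = 138.12°  ·
  (1,2): δ = 96.23°  ·
  (1,3): δ = 34.66°  ✓
  (1,4): δ = 9.88°  ✓
  (1,5): δ = 103.00°  ·
  (2,3): δ = 118.43°  ·
  (2,4): δ = 73.89°  ·
  (2,5): δ = 19.23°  ✓
  (3,4): δ = 135.46°  ·
  (3,5): δ = 42.34°  ✓
  (4,5): δ = 86.88°  ·
antipodal pairs: 7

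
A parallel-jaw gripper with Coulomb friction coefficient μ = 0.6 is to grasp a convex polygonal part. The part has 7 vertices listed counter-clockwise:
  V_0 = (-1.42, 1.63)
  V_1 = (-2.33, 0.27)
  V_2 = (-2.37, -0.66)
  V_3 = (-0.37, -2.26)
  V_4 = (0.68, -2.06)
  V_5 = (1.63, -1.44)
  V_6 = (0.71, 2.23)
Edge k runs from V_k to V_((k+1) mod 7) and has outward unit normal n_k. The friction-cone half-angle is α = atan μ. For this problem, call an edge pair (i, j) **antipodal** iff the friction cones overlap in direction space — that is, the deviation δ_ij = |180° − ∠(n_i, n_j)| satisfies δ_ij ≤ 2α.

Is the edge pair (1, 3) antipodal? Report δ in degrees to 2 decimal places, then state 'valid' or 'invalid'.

α = atan 0.6 = 30.96°;  2α = 61.93°
edge 1: e_1 = (-0.04, -0.93);  n_1 = (-0.9991, +0.0430)
edge 3: e_3 = (+1.05, +0.20);  n_3 = (+0.1871, -0.9823)
∠(n_1, n_3) = 103.25°
δ = |180° − 103.25°| = 76.75°
76.75° > 2α = 61.93°  →  invalid

δ = 76.75°, invalid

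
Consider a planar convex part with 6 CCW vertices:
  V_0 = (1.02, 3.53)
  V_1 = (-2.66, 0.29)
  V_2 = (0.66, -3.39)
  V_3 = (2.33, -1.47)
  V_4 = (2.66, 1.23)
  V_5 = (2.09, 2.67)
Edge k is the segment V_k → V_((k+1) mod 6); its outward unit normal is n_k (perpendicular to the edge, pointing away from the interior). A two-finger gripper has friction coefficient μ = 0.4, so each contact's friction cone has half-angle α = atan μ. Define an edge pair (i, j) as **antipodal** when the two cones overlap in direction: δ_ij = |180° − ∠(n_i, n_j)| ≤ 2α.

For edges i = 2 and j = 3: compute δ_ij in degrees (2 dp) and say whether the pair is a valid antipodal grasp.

δ = 145.95°, invalid

α = atan 0.4 = 21.80°;  2α = 43.60°
edge 2: e_2 = (+1.67, +1.92);  n_2 = (+0.7545, -0.6563)
edge 3: e_3 = (+0.33, +2.70);  n_3 = (+0.9926, -0.1213)
∠(n_2, n_3) = 34.05°
δ = |180° − 34.05°| = 145.95°
145.95° > 2α = 43.60°  →  invalid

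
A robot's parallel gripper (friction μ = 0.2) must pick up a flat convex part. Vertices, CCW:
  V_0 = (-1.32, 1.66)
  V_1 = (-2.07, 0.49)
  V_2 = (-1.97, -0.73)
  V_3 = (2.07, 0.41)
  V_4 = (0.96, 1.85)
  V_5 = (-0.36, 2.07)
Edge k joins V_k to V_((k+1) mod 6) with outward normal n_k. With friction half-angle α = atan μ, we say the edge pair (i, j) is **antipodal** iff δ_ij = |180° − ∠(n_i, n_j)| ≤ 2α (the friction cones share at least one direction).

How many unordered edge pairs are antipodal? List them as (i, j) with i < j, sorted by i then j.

α = atan 0.2 = 11.31°;  2α = 22.62°
n_0 = (-0.8419, +0.5397)
n_1 = (-0.9967, -0.0817)
n_2 = (+0.2716, -0.9624)
n_3 = (+0.7920, +0.6105)
n_4 = (+0.1644, +0.9864)
n_5 = (-0.3928, +0.9196)
  (0,1): δ = 142.65°  ·
  (0,2): δ = 41.58°  ·
  (0,3): δ = 70.29°  ·
  (0,4): δ = 113.20°  ·
  (0,5): δ = 145.79°  ·
  (1,2): δ = 78.93°  ·
  (1,3): δ = 32.94°  ·
  (1,4): δ = 75.85°  ·
  (1,5): δ = 108.44°  ·
  (2,3): δ = 68.13°  ·
  (2,4): δ = 25.22°  ·
  (2,5): δ = 7.37°  ✓
  (3,4): δ = 137.09°  ·
  (3,5): δ = 104.50°  ·
  (4,5): δ = 147.41°  ·
antipodal pairs: 1

count = 1; pairs: (2,5)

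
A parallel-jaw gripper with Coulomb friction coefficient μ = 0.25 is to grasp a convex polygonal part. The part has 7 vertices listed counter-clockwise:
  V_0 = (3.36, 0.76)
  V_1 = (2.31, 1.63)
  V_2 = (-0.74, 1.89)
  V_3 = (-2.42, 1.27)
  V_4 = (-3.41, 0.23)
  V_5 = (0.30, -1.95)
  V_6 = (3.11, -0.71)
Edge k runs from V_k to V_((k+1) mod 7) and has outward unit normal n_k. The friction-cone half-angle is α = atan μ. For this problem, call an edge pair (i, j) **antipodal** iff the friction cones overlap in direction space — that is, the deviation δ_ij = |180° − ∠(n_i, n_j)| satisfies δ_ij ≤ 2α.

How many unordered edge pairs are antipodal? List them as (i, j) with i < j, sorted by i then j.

count = 4; pairs: (0,4), (1,4), (2,5), (3,5)

α = atan 0.25 = 14.04°;  2α = 28.07°
n_0 = (+0.6380, +0.7700)
n_1 = (+0.0849, +0.9964)
n_2 = (-0.3462, +0.9382)
n_3 = (-0.7243, +0.6895)
n_4 = (-0.5066, -0.8622)
n_5 = (+0.4037, -0.9149)
n_6 = (+0.9858, -0.1677)
  (0,1): δ = 145.23°  ·
  (0,2): δ = 120.10°  ·
  (0,3): δ = 93.94°  ·
  (0,4): δ = 9.21°  ✓
  (0,5): δ = 63.46°  ·
  (0,6): δ = 119.99°  ·
  (1,2): δ = 154.87°  ·
  (1,3): δ = 128.72°  ·
  (1,4): δ = 25.57°  ✓
  (1,5): δ = 28.68°  ·
  (1,6): δ = 85.22°  ·
  (2,3): δ = 153.85°  ·
  (2,4): δ = 50.70°  ·
  (2,5): δ = 3.55°  ✓
  (2,6): δ = 60.09°  ·
  (3,4): δ = 76.85°  ·
  (3,5): δ = 22.60°  ✓
  (3,6): δ = 33.94°  ·
  (4,5): δ = 125.75°  ·
  (4,6): δ = 69.21°  ·
  (5,6): δ = 123.46°  ·
antipodal pairs: 4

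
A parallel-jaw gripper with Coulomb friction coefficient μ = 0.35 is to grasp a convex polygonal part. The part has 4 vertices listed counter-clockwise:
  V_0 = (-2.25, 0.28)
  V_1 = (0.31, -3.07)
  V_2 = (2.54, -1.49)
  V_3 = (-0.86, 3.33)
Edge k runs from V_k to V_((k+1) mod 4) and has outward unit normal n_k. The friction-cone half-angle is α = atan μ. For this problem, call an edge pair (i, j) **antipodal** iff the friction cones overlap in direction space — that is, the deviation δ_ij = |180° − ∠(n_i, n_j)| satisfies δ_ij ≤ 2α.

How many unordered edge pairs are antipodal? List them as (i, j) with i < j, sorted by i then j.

α = atan 0.35 = 19.29°;  2α = 38.58°
n_0 = (-0.7946, -0.6072)
n_1 = (+0.5781, -0.8160)
n_2 = (+0.8172, +0.5764)
n_3 = (-0.9100, +0.4147)
  (0,1): δ = 92.07°  ·
  (0,2): δ = 2.19°  ✓
  (0,3): δ = 118.11°  ·
  (1,2): δ = 90.12°  ·
  (1,3): δ = 30.18°  ✓
  (2,3): δ = 59.70°  ·
antipodal pairs: 2

count = 2; pairs: (0,2), (1,3)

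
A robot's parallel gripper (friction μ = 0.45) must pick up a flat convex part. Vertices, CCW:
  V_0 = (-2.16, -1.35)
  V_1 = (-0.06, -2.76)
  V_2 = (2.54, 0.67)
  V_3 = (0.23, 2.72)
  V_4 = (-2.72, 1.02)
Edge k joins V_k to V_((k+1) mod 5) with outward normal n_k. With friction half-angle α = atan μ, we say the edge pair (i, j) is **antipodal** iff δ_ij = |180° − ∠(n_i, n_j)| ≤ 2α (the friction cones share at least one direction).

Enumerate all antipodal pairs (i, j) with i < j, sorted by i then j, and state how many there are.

α = atan 0.45 = 24.23°;  2α = 48.46°
n_0 = (-0.5574, -0.8302)
n_1 = (+0.7969, -0.6041)
n_2 = (+0.6638, +0.7479)
n_3 = (-0.4993, +0.8664)
n_4 = (-0.9732, -0.2300)
  (0,1): δ = 93.28°  ·
  (0,2): δ = 7.71°  ✓
  (0,3): δ = 63.83°  ·
  (0,4): δ = 137.17°  ·
  (1,2): δ = 94.42°  ·
  (1,3): δ = 22.88°  ✓
  (1,4): δ = 50.46°  ·
  (2,3): δ = 108.46°  ·
  (2,4): δ = 35.12°  ✓
  (3,4): δ = 106.66°  ·
antipodal pairs: 3

count = 3; pairs: (0,2), (1,3), (2,4)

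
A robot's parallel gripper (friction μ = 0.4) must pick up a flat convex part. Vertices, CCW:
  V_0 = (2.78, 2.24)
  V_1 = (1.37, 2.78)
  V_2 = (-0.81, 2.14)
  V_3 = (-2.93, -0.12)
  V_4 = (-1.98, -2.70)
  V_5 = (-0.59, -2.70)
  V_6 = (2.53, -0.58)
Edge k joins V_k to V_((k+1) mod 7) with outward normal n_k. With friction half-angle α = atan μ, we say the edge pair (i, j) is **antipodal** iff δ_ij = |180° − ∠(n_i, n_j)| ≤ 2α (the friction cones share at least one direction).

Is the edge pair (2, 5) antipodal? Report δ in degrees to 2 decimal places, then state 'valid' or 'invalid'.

α = atan 0.4 = 21.80°;  2α = 43.60°
edge 2: e_2 = (-2.12, -2.26);  n_2 = (-0.7293, +0.6842)
edge 5: e_5 = (+3.12, +2.12);  n_5 = (+0.5620, -0.8271)
∠(n_2, n_5) = 167.36°
δ = |180° − 167.36°| = 12.64°
12.64° ≤ 2α = 43.60°  →  valid

δ = 12.64°, valid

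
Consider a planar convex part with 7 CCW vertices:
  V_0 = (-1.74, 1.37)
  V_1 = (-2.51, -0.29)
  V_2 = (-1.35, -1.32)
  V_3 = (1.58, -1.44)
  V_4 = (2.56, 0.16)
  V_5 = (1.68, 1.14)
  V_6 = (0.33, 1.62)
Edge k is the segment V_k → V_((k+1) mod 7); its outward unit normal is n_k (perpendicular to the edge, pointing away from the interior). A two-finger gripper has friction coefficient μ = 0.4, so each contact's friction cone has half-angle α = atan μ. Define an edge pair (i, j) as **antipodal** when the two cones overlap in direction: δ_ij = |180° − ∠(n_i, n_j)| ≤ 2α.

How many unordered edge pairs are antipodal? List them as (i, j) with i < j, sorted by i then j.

α = atan 0.4 = 21.80°;  2α = 43.60°
n_0 = (-0.9072, +0.4208)
n_1 = (-0.6640, -0.7478)
n_2 = (-0.0409, -0.9992)
n_3 = (+0.8528, -0.5223)
n_4 = (+0.7440, +0.6681)
n_5 = (+0.3350, +0.9422)
n_6 = (-0.1199, +0.9928)
  (0,1): δ = 106.72°  ·
  (0,2): δ = 67.46°  ·
  (0,3): δ = 6.60°  ✓
  (0,4): δ = 66.81°  ·
  (0,5): δ = 95.31°  ·
  (0,6): δ = 121.77°  ·
  (1,2): δ = 140.74°  ·
  (1,3): δ = 79.88°  ·
  (1,4): δ = 6.47°  ✓
  (1,5): δ = 22.03°  ✓
  (1,6): δ = 48.49°  ·
  (2,3): δ = 119.14°  ·
  (2,4): δ = 45.73°  ·
  (2,5): δ = 17.23°  ✓
  (2,6): δ = 9.23°  ✓
  (3,4): δ = 106.59°  ·
  (3,5): δ = 78.09°  ·
  (3,6): δ = 51.63°  ·
  (4,5): δ = 151.50°  ·
  (4,6): δ = 125.04°  ·
  (5,6): δ = 153.54°  ·
antipodal pairs: 5

count = 5; pairs: (0,3), (1,4), (1,5), (2,5), (2,6)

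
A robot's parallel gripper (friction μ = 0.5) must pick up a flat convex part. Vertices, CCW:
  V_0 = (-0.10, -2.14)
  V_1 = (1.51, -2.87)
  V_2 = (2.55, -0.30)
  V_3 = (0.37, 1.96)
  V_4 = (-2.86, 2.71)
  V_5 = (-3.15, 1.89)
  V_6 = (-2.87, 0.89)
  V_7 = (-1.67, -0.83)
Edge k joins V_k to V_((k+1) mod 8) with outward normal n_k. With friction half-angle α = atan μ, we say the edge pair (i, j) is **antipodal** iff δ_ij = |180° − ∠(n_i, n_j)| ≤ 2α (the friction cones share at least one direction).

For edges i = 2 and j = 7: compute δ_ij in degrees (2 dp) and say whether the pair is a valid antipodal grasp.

α = atan 0.5 = 26.57°;  2α = 53.13°
edge 2: e_2 = (-2.18, +2.26);  n_2 = (+0.7197, +0.6943)
edge 7: e_7 = (+1.57, -1.31);  n_7 = (-0.6407, -0.7678)
∠(n_2, n_7) = 173.81°
δ = |180° − 173.81°| = 6.19°
6.19° ≤ 2α = 53.13°  →  valid

δ = 6.19°, valid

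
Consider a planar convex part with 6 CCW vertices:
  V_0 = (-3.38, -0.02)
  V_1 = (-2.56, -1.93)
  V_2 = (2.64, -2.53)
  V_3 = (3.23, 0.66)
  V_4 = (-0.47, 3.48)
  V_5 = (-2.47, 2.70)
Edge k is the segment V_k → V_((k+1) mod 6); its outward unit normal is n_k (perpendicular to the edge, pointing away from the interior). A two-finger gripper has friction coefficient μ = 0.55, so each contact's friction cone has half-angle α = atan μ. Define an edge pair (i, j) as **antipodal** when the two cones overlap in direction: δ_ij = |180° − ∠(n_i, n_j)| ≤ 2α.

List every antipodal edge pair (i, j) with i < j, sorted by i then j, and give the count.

count = 5; pairs: (0,2), (0,3), (1,3), (1,4), (2,5)

α = atan 0.55 = 28.81°;  2α = 57.62°
n_0 = (-0.9189, -0.3945)
n_1 = (-0.1146, -0.9934)
n_2 = (+0.9833, -0.1819)
n_3 = (+0.6062, +0.7953)
n_4 = (-0.3633, +0.9317)
n_5 = (-0.9483, +0.3173)
  (0,1): δ = 119.82°  ·
  (0,2): δ = 33.71°  ✓
  (0,3): δ = 29.45°  ✓
  (0,4): δ = 88.07°  ·
  (0,5): δ = 138.27°  ·
  (1,2): δ = 93.90°  ·
  (1,3): δ = 30.73°  ✓
  (1,4): δ = 27.89°  ✓
  (1,5): δ = 78.08°  ·
  (2,3): δ = 116.83°  ·
  (2,4): δ = 58.22°  ·
  (2,5): δ = 8.02°  ✓
  (3,4): δ = 121.38°  ·
  (3,5): δ = 71.18°  ·
  (4,5): δ = 129.80°  ·
antipodal pairs: 5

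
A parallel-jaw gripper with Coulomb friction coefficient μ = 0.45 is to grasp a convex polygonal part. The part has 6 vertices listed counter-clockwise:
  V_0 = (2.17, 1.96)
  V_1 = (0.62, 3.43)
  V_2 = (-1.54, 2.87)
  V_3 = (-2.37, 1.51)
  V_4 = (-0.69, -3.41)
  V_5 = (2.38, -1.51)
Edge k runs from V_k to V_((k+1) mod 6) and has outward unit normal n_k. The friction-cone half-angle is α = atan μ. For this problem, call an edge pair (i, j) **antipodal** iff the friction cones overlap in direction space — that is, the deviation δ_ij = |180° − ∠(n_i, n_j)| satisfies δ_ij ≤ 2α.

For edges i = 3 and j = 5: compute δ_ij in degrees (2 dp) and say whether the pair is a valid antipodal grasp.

δ = 15.39°, valid

α = atan 0.45 = 24.23°;  2α = 48.46°
edge 3: e_3 = (+1.68, -4.92);  n_3 = (-0.9463, -0.3231)
edge 5: e_5 = (-0.21, +3.47);  n_5 = (+0.9982, +0.0604)
∠(n_3, n_5) = 164.61°
δ = |180° − 164.61°| = 15.39°
15.39° ≤ 2α = 48.46°  →  valid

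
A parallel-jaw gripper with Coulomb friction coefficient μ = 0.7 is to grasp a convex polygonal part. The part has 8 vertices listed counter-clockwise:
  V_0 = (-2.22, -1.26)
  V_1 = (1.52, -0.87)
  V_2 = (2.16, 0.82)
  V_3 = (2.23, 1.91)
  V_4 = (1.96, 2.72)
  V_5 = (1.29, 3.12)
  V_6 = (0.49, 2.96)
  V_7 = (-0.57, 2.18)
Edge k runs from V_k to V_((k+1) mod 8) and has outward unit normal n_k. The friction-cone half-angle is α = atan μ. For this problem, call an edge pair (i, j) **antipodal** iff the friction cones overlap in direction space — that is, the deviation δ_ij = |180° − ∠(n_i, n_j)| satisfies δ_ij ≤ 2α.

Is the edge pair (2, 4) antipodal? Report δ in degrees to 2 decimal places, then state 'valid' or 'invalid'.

α = atan 0.7 = 34.99°;  2α = 69.98°
edge 2: e_2 = (+0.07, +1.09);  n_2 = (+0.9979, -0.0641)
edge 4: e_4 = (-0.67, +0.40);  n_4 = (+0.5126, +0.8586)
∠(n_2, n_4) = 62.84°
δ = |180° − 62.84°| = 117.16°
117.16° > 2α = 69.98°  →  invalid

δ = 117.16°, invalid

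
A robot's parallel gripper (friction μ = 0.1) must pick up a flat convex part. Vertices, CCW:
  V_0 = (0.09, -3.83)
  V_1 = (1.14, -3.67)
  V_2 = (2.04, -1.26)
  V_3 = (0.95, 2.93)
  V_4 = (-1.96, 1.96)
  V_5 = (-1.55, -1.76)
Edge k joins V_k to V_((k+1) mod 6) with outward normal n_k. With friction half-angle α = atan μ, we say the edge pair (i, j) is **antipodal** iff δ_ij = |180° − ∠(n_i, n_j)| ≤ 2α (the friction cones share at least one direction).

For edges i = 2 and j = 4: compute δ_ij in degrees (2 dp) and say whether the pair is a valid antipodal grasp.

α = atan 0.1 = 5.71°;  2α = 11.42°
edge 2: e_2 = (-1.09, +4.19);  n_2 = (+0.9678, +0.2518)
edge 4: e_4 = (+0.41, -3.72);  n_4 = (-0.9940, -0.1096)
∠(n_2, n_4) = 171.71°
δ = |180° − 171.71°| = 8.29°
8.29° ≤ 2α = 11.42°  →  valid

δ = 8.29°, valid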